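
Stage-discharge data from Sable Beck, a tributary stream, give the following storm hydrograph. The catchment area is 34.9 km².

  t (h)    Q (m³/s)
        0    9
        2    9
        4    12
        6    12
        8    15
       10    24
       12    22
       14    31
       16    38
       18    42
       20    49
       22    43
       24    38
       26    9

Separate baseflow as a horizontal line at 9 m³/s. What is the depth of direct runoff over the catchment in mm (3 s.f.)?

Direct runoff: 0.0, 0.0, 3.0, 3.0, 6.0, 15.0, 13.0, 22.0, 29.0, 33.0, 40.0, 34.0, 29.0, 0.0 m³/s; ΣQ_DR = 227.0 m³/s.
V = ΣQ_DR · Δt = 227.0 × 7200 s = 1.634 × 10^6 m³.
Over A = 34.9 km², depth = V / A = 46.8 mm.

d ≈ 46.8 mm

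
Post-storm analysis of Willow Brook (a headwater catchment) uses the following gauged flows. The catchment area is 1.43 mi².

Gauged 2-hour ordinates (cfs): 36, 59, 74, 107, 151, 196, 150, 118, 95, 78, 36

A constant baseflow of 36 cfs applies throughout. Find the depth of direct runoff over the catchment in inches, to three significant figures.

d ≈ 1.53 in

Direct runoff: 0.0, 23.0, 38.0, 71.0, 115.0, 160.0, 114.0, 82.0, 59.0, 42.0, 0.0 cfs; ΣQ_DR = 704.0 cfs.
V = ΣQ_DR · Δt = 704.0 × 7200 s = 5.069 × 10^6 ft³.
Over A = 1.43 mi², depth = V / A = 1.53 in.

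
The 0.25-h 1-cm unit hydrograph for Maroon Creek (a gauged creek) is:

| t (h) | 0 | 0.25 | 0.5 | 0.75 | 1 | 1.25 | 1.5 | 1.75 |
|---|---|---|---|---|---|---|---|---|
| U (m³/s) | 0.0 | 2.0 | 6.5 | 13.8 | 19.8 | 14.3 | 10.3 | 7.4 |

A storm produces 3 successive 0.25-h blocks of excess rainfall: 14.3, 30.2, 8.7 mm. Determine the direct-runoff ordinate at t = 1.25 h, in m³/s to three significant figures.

Q ≈ 92.3 m³/s

By discrete convolution, Q_j = Σ (P_i / 10 mm) · U_{j−i}.
At t = 1.25 h (j=5): Q = (14.3/10)·14.3 + (30.2/10)·19.8 + (8.7/10)·13.8 = 92.3 m³/s.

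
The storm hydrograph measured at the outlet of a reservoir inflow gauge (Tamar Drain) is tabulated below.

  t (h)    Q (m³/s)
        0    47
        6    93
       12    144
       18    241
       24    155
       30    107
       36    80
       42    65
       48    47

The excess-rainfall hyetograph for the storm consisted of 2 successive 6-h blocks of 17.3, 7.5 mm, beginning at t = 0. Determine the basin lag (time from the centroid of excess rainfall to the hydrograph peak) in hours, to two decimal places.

t_L ≈ 13.19 h

Centroid of excess rainfall: t_c = Σ P_i·t̄_i / ΣP_i = 4.8145 h (block centres at 3, 9 h).
Hydrograph peak occurs at t = 18 h, so basin lag t_L = 18 − 4.8145 = 13.19 h.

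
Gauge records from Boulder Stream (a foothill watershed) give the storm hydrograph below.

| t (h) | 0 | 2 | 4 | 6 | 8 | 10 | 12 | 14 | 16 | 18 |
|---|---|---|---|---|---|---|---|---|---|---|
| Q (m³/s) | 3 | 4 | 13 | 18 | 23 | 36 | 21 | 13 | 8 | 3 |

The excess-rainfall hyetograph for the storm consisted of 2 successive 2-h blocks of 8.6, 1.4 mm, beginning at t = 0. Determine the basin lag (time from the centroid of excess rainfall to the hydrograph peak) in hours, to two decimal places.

t_L ≈ 8.72 h

Centroid of excess rainfall: t_c = Σ P_i·t̄_i / ΣP_i = 1.2800 h (block centres at 1, 3 h).
Hydrograph peak occurs at t = 10 h, so basin lag t_L = 10 − 1.2800 = 8.72 h.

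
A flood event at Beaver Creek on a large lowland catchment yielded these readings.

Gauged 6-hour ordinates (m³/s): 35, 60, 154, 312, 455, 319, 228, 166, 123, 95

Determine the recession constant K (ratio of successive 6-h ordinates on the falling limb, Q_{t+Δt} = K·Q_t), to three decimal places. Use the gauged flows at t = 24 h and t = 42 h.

Using the recession-limb readings at t = 24 h and t = 42 h: Q falls from 455 to 166 m³/s over 3 intervals.
K = (Q₂/Q₁)^(1/3) = (166/455)^(1/3) = 0.715.

K ≈ 0.715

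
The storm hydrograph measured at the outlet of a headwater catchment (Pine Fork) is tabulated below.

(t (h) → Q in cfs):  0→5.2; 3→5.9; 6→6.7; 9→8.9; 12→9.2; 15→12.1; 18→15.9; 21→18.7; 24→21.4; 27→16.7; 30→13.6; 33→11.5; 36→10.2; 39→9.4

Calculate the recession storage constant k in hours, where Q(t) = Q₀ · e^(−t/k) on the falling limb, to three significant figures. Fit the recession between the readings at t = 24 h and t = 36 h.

k ≈ 16.2 h

On the falling limb, Q drops from 21.4 to 10.2 cfs between t = 24 h and t = 36 h (Δt = 12 h).
k = −Δt / ln(Q₂/Q₁) = −12 / ln(10.2/21.4) = 16.2 h.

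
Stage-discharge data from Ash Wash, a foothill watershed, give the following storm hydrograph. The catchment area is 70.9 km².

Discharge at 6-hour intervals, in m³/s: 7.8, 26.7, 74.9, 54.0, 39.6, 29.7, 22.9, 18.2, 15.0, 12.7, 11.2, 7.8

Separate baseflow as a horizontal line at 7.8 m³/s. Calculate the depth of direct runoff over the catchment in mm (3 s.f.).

Direct runoff: 0.0, 18.9, 67.1, 46.2, 31.8, 21.9, 15.1, 10.4, 7.2, 4.9, 3.4, 0.0 m³/s; ΣQ_DR = 226.9 m³/s.
V = ΣQ_DR · Δt = 226.9 × 21600 s = 4.901 × 10^6 m³.
Over A = 70.9 km², depth = V / A = 69.1 mm.

d ≈ 69.1 mm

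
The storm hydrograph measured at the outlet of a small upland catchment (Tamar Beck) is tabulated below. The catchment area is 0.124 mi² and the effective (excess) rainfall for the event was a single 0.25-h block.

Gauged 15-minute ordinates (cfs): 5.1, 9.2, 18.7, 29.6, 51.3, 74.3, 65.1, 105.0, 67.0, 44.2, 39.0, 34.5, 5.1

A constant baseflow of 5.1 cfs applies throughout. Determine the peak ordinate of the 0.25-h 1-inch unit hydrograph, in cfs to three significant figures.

Direct runoff: 0.0, 4.1, 13.6, 24.5, 46.2, 69.2, 60.0, 99.9, 61.9, 39.1, 33.9, 29.4, 0.0 cfs; ΣQ_DR = 481.8 cfs, peak = 99.9 cfs.
Runoff depth d = ΣQ_DR·Δt / A = 481.8 × 900 / (0.124 mi²) = 1.505 in.
The 1-inch UH is the DRH scaled by (1 in)/d, so U_p = 99.9 × 1/1.505 = 66.4 cfs.

U_p ≈ 66.4 cfs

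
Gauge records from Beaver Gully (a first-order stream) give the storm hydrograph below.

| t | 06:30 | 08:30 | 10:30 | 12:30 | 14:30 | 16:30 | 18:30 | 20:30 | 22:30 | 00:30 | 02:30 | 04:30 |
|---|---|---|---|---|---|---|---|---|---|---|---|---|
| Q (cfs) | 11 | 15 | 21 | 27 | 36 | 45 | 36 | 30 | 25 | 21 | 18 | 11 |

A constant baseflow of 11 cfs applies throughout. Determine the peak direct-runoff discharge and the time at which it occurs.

Subtracting baseflow gives direct-runoff ordinates: 0.0, 4.0, 10.0, 16.0, 25.0, 34.0, 25.0, 19.0, 14.0, 10.0, 7.0, 0.0 cfs.
The maximum is 34.0 cfs, occurring at the reading for t = 16:30.

Q_p = 34.0 cfs at t = 16:30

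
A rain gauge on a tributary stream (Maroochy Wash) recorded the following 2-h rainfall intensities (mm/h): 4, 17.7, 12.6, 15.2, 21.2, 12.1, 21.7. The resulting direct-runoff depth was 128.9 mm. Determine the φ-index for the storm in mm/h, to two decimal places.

Only the 6 blocks with intensity above φ contribute runoff: 17.7, 12.6, 15.2, 21.2, 12.1, 21.7 mm/h.
Σ(I−φ)·Δt = d  ⇒  (17.7+12.6+15.2+21.2+12.1+21.7 − 6φ)·2 = 128.9
φ = (100.5 − 128.9/2) / 6 = 6.01 mm/h.

φ ≈ 6.01 mm/h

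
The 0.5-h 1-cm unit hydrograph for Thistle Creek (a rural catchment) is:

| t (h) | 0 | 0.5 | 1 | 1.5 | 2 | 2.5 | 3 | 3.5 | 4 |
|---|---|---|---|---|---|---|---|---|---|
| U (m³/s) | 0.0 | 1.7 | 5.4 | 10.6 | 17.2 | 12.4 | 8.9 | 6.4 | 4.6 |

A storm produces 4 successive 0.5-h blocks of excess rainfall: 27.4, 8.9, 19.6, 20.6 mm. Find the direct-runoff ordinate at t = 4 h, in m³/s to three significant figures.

Q ≈ 61.3 m³/s

By discrete convolution, Q_j = Σ (P_i / 10 mm) · U_{j−i}.
At t = 4 h (j=8): Q = (27.4/10)·4.6 + (8.9/10)·6.4 + (19.6/10)·8.9 + (20.6/10)·12.4 = 61.3 m³/s.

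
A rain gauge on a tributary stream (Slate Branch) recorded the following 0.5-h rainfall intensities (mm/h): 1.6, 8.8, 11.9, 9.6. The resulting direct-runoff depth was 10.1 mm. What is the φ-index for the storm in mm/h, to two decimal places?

φ ≈ 3.37 mm/h

Only the 3 blocks with intensity above φ contribute runoff: 8.8, 11.9, 9.6 mm/h.
Σ(I−φ)·Δt = d  ⇒  (8.8+11.9+9.6 − 3φ)·0.5 = 10.1
φ = (30.30 − 10.1/0.5) / 3 = 3.37 mm/h.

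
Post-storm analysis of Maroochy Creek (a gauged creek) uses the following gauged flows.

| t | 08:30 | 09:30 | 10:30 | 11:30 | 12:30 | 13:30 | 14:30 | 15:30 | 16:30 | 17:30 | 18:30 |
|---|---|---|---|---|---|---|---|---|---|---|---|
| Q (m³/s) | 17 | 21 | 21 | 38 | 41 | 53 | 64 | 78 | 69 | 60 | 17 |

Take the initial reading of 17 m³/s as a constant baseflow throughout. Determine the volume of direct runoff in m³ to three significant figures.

V ≈ 1.05 × 10^6 m³

Direct-runoff ordinates (Q − Q_b): 0.0, 4.0, 4.0, 21.0, 24.0, 36.0, 47.0, 61.0, 52.0, 43.0, 0.0 m³/s.
ΣQ_DR = 292.0 m³/s.
With Δt = 1 h = 3600 s, V = ΣQ_DR · Δt = 292.0 × 3600 = 1.05 × 10^6 m³.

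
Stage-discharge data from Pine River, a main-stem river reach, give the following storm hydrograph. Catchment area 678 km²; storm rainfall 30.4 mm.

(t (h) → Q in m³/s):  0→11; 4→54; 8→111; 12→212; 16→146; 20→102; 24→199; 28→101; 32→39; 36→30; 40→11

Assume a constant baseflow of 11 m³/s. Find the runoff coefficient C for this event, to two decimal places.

ΣQ_DR = 895.0 m³/s; V = ΣQ_DR·Δt = 1.289 × 10^7 m³.
Runoff depth d = V / A = 19.01 mm.
C = d / P = 19.01 / 30.4 = 0.63.

C ≈ 0.63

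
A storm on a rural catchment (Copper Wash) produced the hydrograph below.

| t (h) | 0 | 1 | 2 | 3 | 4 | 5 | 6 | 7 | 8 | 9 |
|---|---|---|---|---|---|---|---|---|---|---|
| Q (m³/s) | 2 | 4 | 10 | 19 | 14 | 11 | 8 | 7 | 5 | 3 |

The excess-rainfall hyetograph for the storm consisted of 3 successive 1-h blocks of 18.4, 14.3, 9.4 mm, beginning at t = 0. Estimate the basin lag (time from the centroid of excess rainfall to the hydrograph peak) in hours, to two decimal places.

t_L ≈ 1.71 h

Centroid of excess rainfall: t_c = Σ P_i·t̄_i / ΣP_i = 1.2862 h (block centres at 0.5, 1.5, 2.5 h).
Hydrograph peak occurs at t = 3 h, so basin lag t_L = 3 − 1.2862 = 1.71 h.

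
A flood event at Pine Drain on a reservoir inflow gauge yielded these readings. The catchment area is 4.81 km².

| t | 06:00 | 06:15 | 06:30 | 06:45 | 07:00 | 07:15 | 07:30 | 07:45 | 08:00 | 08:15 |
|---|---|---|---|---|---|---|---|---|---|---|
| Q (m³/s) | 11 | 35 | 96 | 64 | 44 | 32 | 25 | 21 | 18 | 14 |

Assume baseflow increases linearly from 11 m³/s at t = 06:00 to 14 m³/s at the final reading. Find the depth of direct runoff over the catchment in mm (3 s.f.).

d ≈ 44.0 mm

Direct runoff: 0.00, 23.67, 84.33, 52.00, 31.67, 19.33, 12.00, 7.67, 4.33, 0.00 m³/s; ΣQ_DR = 235.0 m³/s.
V = ΣQ_DR · Δt = 235.0 × 900 s = 2.115 × 10^5 m³.
Over A = 4.81 km², depth = V / A = 44.0 mm.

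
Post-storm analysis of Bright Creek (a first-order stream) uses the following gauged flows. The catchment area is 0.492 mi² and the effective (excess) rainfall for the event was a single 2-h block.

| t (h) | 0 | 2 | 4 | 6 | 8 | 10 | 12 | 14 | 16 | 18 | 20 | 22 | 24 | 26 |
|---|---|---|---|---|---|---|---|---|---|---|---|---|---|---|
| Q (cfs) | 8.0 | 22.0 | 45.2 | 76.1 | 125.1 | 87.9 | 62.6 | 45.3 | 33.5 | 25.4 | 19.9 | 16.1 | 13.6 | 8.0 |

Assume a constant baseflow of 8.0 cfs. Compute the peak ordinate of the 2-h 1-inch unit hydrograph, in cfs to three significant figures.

U_p ≈ 39.0 cfs

Direct runoff: 0.0, 14.0, 37.2, 68.1, 117.1, 79.9, 54.6, 37.3, 25.5, 17.4, 11.9, 8.1, 5.6, 0.0 cfs; ΣQ_DR = 476.7 cfs, peak = 117.1 cfs.
Runoff depth d = ΣQ_DR·Δt / A = 476.7 × 7200 / (0.492 mi²) = 3.003 in.
The 1-inch UH is the DRH scaled by (1 in)/d, so U_p = 117.1 × 1/3.003 = 39.0 cfs.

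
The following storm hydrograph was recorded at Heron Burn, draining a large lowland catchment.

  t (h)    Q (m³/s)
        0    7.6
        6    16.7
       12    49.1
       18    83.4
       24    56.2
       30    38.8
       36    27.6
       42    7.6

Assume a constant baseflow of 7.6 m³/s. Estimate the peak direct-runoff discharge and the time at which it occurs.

Subtracting baseflow gives direct-runoff ordinates: 0.0, 9.1, 41.5, 75.8, 48.6, 31.2, 20.0, 0.0 m³/s.
The maximum is 75.8 m³/s, occurring at the reading for t = 18 h.

Q_p = 75.8 m³/s at t = 18 h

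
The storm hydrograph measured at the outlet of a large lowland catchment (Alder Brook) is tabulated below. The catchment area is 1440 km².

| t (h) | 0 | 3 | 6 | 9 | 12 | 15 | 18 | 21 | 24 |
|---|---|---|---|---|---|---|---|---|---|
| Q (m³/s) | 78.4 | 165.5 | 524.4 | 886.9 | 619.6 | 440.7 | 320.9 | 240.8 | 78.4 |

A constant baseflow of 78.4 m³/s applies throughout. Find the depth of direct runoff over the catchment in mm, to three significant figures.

Direct runoff: 0.0, 87.1, 446.0, 808.5, 541.2, 362.3, 242.5, 162.4, 0.0 m³/s; ΣQ_DR = 2650 m³/s.
V = ΣQ_DR · Δt = 2650 × 10800 s = 2.862 × 10^7 m³.
Over A = 1440 km², depth = V / A = 19.9 mm.

d ≈ 19.9 mm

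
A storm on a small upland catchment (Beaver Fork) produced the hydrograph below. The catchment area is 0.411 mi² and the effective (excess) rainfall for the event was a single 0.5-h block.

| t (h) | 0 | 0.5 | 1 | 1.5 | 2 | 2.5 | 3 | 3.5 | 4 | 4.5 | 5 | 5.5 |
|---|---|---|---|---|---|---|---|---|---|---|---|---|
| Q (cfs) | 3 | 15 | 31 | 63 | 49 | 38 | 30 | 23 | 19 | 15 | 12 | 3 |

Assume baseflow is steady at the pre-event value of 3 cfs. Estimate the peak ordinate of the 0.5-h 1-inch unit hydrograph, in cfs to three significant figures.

U_p ≈ 120 cfs

Direct runoff: 0.0, 12.0, 28.0, 60.0, 46.0, 35.0, 27.0, 20.0, 16.0, 12.0, 9.0, 0.0 cfs; ΣQ_DR = 265.0 cfs, peak = 60.0 cfs.
Runoff depth d = ΣQ_DR·Δt / A = 265.0 × 1800 / (0.411 mi²) = 0.4996 in.
The 1-inch UH is the DRH scaled by (1 in)/d, so U_p = 60.0 × 1/0.4996 = 120 cfs.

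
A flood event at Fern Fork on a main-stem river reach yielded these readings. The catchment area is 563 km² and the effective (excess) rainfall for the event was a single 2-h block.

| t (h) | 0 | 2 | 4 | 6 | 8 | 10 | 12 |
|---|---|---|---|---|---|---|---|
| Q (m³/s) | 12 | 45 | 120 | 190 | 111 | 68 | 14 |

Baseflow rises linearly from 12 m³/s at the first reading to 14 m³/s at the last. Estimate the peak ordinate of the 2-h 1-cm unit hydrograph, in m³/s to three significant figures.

U_p ≈ 295 m³/s

Direct runoff: 0.00, 32.67, 107.33, 177.00, 97.67, 54.33, 0.00 m³/s; ΣQ_DR = 469.0 m³/s, peak = 177.00 m³/s.
Runoff depth d = ΣQ_DR·Δt / A = 469.0 × 7200 / (563 km²) = 5.998 mm.
The 1-cm UH is the DRH scaled by (10 mm)/d, so U_p = 177.00 × 10/5.998 = 295 m³/s.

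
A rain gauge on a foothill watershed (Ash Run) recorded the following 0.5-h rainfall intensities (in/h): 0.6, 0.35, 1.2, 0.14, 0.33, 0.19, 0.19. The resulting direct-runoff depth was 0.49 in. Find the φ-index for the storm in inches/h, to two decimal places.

φ ≈ 0.41 in/h

Only the 2 blocks with intensity above φ contribute runoff: 0.6, 1.2 in/h.
Σ(I−φ)·Δt = d  ⇒  (0.6+1.2 − 2φ)·0.5 = 0.49
φ = (1.800 − 0.49/0.5) / 2 = 0.41 in/h.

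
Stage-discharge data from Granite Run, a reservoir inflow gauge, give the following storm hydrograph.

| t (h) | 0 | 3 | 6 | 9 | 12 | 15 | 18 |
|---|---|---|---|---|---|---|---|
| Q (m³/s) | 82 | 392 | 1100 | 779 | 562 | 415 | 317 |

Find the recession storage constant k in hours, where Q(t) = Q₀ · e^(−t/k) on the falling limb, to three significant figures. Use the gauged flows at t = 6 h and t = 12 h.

k ≈ 8.93 h

On the falling limb, Q drops from 1100 to 562 m³/s between t = 6 h and t = 12 h (Δt = 6 h).
k = −Δt / ln(Q₂/Q₁) = −6 / ln(562/1100) = 8.93 h.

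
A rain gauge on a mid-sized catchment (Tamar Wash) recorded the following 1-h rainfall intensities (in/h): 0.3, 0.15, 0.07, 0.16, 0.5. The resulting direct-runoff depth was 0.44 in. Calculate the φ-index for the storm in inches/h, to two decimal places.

φ ≈ 0.18 in/h

Only the 2 blocks with intensity above φ contribute runoff: 0.3, 0.5 in/h.
Σ(I−φ)·Δt = d  ⇒  (0.3+0.5 − 2φ)·1 = 0.44
φ = (0.8000 − 0.44/1) / 2 = 0.18 in/h.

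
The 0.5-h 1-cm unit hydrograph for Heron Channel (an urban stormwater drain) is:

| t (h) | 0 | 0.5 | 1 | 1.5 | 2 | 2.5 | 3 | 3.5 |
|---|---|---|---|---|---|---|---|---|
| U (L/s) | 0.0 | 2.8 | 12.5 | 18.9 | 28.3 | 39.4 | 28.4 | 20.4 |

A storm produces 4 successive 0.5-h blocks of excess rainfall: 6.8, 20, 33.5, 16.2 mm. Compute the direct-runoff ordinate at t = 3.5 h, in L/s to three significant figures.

By discrete convolution, Q_j = Σ (P_i / 10 mm) · U_{j−i}.
At t = 3.5 h (j=7): Q = (6.8/10)·20.4 + (20/10)·28.4 + (33.5/10)·39.4 + (16.2/10)·28.3 = 249 L/s.

Q ≈ 249 L/s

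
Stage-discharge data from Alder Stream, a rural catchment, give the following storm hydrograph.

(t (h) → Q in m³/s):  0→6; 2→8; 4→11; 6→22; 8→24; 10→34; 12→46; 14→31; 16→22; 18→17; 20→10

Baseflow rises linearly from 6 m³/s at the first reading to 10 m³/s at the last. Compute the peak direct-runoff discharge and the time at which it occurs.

Subtracting baseflow gives direct-runoff ordinates: 0.00, 1.60, 4.20, 14.80, 16.40, 26.00, 37.60, 22.20, 12.80, 7.40, 0.00 m³/s.
The maximum is 37.60 m³/s, occurring at the reading for t = 12 h.

Q_p = 37.60 m³/s at t = 12 h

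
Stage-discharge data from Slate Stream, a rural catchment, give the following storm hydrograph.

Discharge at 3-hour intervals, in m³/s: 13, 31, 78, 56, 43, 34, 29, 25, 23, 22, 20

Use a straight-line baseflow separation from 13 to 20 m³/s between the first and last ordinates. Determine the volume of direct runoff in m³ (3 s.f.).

Direct-runoff ordinates (Q − Q_b): 0.00, 17.30, 63.60, 40.90, 27.20, 17.50, 11.80, 7.10, 4.40, 2.70, 0.00 m³/s.
ΣQ_DR = 192.5 m³/s.
With Δt = 3 h = 10800 s, V = ΣQ_DR · Δt = 192.5 × 10800 = 2.08 × 10^6 m³.

V ≈ 2.08 × 10^6 m³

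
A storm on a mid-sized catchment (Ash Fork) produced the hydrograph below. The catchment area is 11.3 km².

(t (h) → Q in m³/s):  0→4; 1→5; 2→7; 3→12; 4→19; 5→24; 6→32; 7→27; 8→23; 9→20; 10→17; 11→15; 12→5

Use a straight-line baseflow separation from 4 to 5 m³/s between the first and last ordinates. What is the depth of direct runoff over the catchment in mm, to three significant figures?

d ≈ 48.3 mm

Direct runoff: 0.00, 0.92, 2.83, 7.75, 14.67, 19.58, 27.50, 22.42, 18.33, 15.25, 12.17, 10.08, 0.00 m³/s; ΣQ_DR = 151.5 m³/s.
V = ΣQ_DR · Δt = 151.5 × 3600 s = 5.454 × 10^5 m³.
Over A = 11.3 km², depth = V / A = 48.3 mm.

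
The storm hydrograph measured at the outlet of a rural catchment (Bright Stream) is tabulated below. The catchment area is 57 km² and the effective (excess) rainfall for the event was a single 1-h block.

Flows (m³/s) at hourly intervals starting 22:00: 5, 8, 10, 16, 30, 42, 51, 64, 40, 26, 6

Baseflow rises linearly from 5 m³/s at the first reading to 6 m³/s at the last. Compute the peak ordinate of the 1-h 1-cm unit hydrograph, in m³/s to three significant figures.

U_p ≈ 38.9 m³/s

Direct runoff: 0.00, 2.90, 4.80, 10.70, 24.60, 36.50, 45.40, 58.30, 34.20, 20.10, 0.00 m³/s; ΣQ_DR = 237.5 m³/s, peak = 58.30 m³/s.
Runoff depth d = ΣQ_DR·Δt / A = 237.5 × 3600 / (57 km²) = 15.00 mm.
The 1-cm UH is the DRH scaled by (10 mm)/d, so U_p = 58.30 × 10/15.00 = 38.9 m³/s.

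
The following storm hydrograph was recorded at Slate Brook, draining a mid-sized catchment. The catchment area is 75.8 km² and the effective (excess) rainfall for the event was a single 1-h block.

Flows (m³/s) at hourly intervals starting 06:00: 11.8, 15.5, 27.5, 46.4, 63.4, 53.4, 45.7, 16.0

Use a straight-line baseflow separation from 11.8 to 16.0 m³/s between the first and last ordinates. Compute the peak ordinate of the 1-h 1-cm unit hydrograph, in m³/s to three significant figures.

U_p ≈ 61.5 m³/s

Direct runoff: 0.00, 3.10, 14.50, 32.80, 49.20, 38.60, 30.30, 0.00 m³/s; ΣQ_DR = 168.5 m³/s, peak = 49.20 m³/s.
Runoff depth d = ΣQ_DR·Δt / A = 168.5 × 3600 / (75.8 km²) = 8.003 mm.
The 1-cm UH is the DRH scaled by (10 mm)/d, so U_p = 49.20 × 10/8.003 = 61.5 m³/s.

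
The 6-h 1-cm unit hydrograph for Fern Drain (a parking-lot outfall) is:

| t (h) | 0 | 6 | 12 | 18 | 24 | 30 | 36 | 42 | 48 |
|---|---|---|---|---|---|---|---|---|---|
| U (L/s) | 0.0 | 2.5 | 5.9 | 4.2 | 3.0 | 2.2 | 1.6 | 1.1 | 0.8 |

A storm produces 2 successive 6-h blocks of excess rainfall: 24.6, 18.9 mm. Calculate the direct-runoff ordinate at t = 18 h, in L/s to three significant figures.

By discrete convolution, Q_j = Σ (P_i / 10 mm) · U_{j−i}.
At t = 18 h (j=3): Q = (24.6/10)·4.2 + (18.9/10)·5.9 = 21.5 L/s.

Q ≈ 21.5 L/s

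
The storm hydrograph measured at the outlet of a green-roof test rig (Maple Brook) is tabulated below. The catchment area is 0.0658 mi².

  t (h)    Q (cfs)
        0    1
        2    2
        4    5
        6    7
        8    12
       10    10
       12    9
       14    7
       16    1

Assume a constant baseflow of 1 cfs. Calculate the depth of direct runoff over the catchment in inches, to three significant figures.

Direct runoff: 0.0, 1.0, 4.0, 6.0, 11.0, 9.0, 8.0, 6.0, 0.0 cfs; ΣQ_DR = 45.00 cfs.
V = ΣQ_DR · Δt = 45.00 × 7200 s = 3.240 × 10^5 ft³.
Over A = 0.0658 mi², depth = V / A = 2.12 in.

d ≈ 2.12 in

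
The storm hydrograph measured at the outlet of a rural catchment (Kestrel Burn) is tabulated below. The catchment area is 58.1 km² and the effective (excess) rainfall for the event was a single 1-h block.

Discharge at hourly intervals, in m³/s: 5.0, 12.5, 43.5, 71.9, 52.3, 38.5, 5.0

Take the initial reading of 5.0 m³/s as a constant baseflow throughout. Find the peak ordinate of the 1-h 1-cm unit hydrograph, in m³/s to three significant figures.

U_p ≈ 55.7 m³/s

Direct runoff: 0.0, 7.5, 38.5, 66.9, 47.3, 33.5, 0.0 m³/s; ΣQ_DR = 193.7 m³/s, peak = 66.9 m³/s.
Runoff depth d = ΣQ_DR·Δt / A = 193.7 × 3600 / (58.1 km²) = 12.00 mm.
The 1-cm UH is the DRH scaled by (10 mm)/d, so U_p = 66.9 × 10/12.00 = 55.7 m³/s.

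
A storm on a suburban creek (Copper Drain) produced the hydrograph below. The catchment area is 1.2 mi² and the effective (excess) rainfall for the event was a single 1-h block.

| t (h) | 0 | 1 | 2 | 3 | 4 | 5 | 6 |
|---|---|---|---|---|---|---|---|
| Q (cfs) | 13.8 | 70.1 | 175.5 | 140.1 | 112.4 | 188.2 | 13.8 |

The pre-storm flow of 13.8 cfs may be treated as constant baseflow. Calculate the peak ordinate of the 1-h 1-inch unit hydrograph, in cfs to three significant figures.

Direct runoff: 0.0, 56.3, 161.7, 126.3, 98.6, 174.4, 0.0 cfs; ΣQ_DR = 617.3 cfs, peak = 174.4 cfs.
Runoff depth d = ΣQ_DR·Δt / A = 617.3 × 3600 / (1.2 mi²) = 0.7971 in.
The 1-inch UH is the DRH scaled by (1 in)/d, so U_p = 174.4 × 1/0.7971 = 219 cfs.

U_p ≈ 219 cfs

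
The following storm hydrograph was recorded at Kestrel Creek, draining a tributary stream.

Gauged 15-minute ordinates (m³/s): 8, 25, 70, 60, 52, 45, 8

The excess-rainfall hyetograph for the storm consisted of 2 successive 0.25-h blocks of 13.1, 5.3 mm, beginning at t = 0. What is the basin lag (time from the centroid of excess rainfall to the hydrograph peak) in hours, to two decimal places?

t_L ≈ 0.30 h

Centroid of excess rainfall: t_c = Σ P_i·t̄_i / ΣP_i = 0.1970 h (block centres at 0.125, 0.375 h).
Hydrograph peak occurs at t = 0.5 h, so basin lag t_L = 0.5 − 0.1970 = 0.30 h.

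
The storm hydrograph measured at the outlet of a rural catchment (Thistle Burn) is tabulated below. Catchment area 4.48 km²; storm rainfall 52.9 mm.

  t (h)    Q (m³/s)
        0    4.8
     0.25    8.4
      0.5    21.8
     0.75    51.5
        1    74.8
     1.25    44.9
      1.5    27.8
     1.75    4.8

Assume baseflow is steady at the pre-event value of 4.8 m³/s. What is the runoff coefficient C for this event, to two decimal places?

ΣQ_DR = 200.4 m³/s; V = ΣQ_DR·Δt = 1.804 × 10^5 m³.
Runoff depth d = V / A = 40.26 mm.
C = d / P = 40.26 / 52.9 = 0.76.

C ≈ 0.76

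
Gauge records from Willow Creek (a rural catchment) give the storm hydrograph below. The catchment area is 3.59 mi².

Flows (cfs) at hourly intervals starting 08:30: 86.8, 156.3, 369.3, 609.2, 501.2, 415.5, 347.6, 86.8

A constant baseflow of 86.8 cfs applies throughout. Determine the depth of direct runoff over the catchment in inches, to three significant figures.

Direct runoff: 0.0, 69.5, 282.5, 522.4, 414.4, 328.7, 260.8, 0.0 cfs; ΣQ_DR = 1878 cfs.
V = ΣQ_DR · Δt = 1878 × 3600 s = 6.762 × 10^6 ft³.
Over A = 3.59 mi², depth = V / A = 0.811 in.

d ≈ 0.811 in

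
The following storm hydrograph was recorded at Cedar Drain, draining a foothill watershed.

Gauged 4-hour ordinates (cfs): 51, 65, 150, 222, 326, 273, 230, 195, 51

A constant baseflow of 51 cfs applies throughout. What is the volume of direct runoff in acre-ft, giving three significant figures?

V ≈ 365 acre-ft

Direct-runoff ordinates (Q − Q_b): 0.0, 14.0, 99.0, 171.0, 275.0, 222.0, 179.0, 144.0, 0.0 cfs.
ΣQ_DR = 1104 cfs.
With Δt = 4 h = 14400 s, V = ΣQ_DR · Δt = 1104 × 14400 = 1.59 × 10^7 ft³ = 365 acre-ft.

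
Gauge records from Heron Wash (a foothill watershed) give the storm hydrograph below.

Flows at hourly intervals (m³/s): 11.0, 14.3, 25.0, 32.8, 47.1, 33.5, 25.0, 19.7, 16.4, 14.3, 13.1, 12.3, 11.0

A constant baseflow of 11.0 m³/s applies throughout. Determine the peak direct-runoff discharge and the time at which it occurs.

Subtracting baseflow gives direct-runoff ordinates: 0.0, 3.3, 14.0, 21.8, 36.1, 22.5, 14.0, 8.7, 5.4, 3.3, 2.1, 1.3, 0.0 m³/s.
The maximum is 36.1 m³/s, occurring at the reading for t = 4 h.

Q_p = 36.1 m³/s at t = 4 h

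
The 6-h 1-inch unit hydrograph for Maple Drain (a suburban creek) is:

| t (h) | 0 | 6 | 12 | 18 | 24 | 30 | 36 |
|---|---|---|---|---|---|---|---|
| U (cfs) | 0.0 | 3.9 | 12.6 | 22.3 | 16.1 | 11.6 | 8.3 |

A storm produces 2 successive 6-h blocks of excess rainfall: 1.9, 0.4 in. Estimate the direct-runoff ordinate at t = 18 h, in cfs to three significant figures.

Q ≈ 47.4 cfs

By discrete convolution, Q_j = Σ (P_i / 1 in) · U_{j−i}.
At t = 18 h (j=3): Q = (1.9/1)·22.3 + (0.4/1)·12.6 = 47.4 cfs.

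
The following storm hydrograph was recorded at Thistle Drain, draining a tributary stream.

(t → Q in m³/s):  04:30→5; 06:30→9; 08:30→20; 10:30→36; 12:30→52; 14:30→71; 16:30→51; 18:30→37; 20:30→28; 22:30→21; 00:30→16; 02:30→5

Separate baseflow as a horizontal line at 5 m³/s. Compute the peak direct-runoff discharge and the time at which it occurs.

Subtracting baseflow gives direct-runoff ordinates: 0.0, 4.0, 15.0, 31.0, 47.0, 66.0, 46.0, 32.0, 23.0, 16.0, 11.0, 0.0 m³/s.
The maximum is 66.0 m³/s, occurring at the reading for t = 14:30.

Q_p = 66.0 m³/s at t = 14:30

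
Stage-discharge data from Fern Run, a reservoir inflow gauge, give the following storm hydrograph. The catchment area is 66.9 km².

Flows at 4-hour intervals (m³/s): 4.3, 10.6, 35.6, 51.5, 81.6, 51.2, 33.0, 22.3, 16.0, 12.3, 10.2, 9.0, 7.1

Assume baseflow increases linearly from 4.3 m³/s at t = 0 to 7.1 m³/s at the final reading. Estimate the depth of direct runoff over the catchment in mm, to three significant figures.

d ≈ 58.2 mm

Direct runoff: 0.00, 6.07, 30.83, 46.50, 76.37, 45.73, 27.30, 16.37, 9.83, 5.90, 3.57, 2.13, 0.00 m³/s; ΣQ_DR = 270.6 m³/s.
V = ΣQ_DR · Δt = 270.6 × 14400 s = 3.897 × 10^6 m³.
Over A = 66.9 km², depth = V / A = 58.2 mm.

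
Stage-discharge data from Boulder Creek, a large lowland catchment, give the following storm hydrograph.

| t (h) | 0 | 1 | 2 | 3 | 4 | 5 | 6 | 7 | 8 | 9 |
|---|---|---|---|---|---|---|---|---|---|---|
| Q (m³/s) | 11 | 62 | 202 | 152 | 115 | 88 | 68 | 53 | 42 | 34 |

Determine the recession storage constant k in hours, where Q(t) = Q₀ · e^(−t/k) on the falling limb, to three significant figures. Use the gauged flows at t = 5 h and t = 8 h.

On the falling limb, Q drops from 88 to 42 m³/s between t = 5 h and t = 8 h (Δt = 3 h).
k = −Δt / ln(Q₂/Q₁) = −3 / ln(42/88) = 4.06 h.

k ≈ 4.06 h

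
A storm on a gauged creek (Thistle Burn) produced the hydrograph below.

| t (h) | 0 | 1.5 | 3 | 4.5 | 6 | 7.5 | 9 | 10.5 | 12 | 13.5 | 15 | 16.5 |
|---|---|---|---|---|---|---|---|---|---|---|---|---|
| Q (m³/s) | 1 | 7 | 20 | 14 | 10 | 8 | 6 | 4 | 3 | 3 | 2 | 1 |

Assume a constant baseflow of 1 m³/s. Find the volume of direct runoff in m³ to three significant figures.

V ≈ 3.62 × 10^5 m³

Direct-runoff ordinates (Q − Q_b): 0.0, 6.0, 19.0, 13.0, 9.0, 7.0, 5.0, 3.0, 2.0, 2.0, 1.0, 0.0 m³/s.
ΣQ_DR = 67.00 m³/s.
With Δt = 1.5 h = 5400 s, V = ΣQ_DR · Δt = 67.00 × 5400 = 3.62 × 10^5 m³.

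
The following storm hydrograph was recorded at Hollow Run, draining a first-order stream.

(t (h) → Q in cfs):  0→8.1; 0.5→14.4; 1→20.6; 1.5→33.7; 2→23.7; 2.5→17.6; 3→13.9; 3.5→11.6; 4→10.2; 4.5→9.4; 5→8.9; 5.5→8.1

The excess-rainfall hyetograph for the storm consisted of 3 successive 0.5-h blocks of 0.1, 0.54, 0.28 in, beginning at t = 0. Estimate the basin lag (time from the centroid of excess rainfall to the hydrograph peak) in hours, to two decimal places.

t_L ≈ 0.65 h

Centroid of excess rainfall: t_c = Σ P_i·t̄_i / ΣP_i = 0.8478 h (block centres at 0.25, 0.75, 1.25 h).
Hydrograph peak occurs at t = 1.5 h, so basin lag t_L = 1.5 − 0.8478 = 0.65 h.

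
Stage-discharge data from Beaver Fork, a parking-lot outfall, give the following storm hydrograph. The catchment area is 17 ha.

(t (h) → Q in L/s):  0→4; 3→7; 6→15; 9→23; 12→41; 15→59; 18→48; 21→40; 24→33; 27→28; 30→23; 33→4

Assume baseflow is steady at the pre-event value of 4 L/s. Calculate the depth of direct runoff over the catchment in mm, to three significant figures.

Direct runoff: 0.0, 3.0, 11.0, 19.0, 37.0, 55.0, 44.0, 36.0, 29.0, 24.0, 19.0, 0.0 L/s; ΣQ_DR = 277.0 L/s.
V = ΣQ_DR · Δt = 277.0 × 10800 s = 2.992 × 10^6 L.
Over A = 17 ha, depth = V / A = 17.6 mm.

d ≈ 17.6 mm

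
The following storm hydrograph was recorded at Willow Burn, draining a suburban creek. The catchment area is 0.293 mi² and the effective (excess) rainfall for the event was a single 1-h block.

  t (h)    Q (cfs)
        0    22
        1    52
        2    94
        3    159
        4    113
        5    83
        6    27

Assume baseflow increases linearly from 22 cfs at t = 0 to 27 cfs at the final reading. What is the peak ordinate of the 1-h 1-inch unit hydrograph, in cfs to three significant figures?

U_p ≈ 67.2 cfs

Direct runoff: 0.00, 29.17, 70.33, 134.50, 87.67, 56.83, 0.00 cfs; ΣQ_DR = 378.5 cfs, peak = 134.50 cfs.
Runoff depth d = ΣQ_DR·Δt / A = 378.5 × 3600 / (0.293 mi²) = 2.002 in.
The 1-inch UH is the DRH scaled by (1 in)/d, so U_p = 134.50 × 1/2.002 = 67.2 cfs.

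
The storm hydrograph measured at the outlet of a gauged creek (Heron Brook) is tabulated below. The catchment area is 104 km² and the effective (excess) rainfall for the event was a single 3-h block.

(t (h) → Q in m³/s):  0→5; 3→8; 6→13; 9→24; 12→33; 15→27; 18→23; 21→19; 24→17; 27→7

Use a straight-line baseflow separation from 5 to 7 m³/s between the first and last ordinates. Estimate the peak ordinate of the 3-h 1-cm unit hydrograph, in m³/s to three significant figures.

Direct runoff: 0.00, 2.78, 7.56, 18.33, 27.11, 20.89, 16.67, 12.44, 10.22, 0.00 m³/s; ΣQ_DR = 116.0 m³/s, peak = 27.11 m³/s.
Runoff depth d = ΣQ_DR·Δt / A = 116.0 × 10800 / (104 km²) = 12.05 mm.
The 1-cm UH is the DRH scaled by (10 mm)/d, so U_p = 27.11 × 10/12.05 = 22.5 m³/s.

U_p ≈ 22.5 m³/s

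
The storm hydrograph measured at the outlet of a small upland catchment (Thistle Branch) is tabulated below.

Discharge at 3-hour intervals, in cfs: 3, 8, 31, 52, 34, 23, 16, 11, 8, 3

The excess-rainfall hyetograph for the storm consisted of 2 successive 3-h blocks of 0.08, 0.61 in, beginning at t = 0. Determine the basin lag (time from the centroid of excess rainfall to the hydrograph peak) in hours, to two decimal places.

t_L ≈ 4.85 h

Centroid of excess rainfall: t_c = Σ P_i·t̄_i / ΣP_i = 4.1522 h (block centres at 1.5, 4.5 h).
Hydrograph peak occurs at t = 9 h, so basin lag t_L = 9 − 4.1522 = 4.85 h.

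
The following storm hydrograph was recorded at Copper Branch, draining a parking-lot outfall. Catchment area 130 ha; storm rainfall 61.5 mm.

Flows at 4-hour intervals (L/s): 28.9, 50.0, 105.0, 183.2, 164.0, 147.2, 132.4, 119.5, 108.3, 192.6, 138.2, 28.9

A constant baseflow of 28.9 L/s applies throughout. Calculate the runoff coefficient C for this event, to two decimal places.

C ≈ 0.19

ΣQ_DR = 1051 L/s; V = ΣQ_DR·Δt = 1.514 × 10^7 L.
Runoff depth d = V / A = 11.65 mm.
C = d / P = 11.65 / 61.5 = 0.19.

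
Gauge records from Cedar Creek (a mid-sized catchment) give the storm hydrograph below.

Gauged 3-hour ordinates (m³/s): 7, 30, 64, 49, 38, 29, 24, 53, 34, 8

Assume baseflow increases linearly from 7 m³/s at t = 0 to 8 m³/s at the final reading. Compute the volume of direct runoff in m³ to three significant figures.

Direct-runoff ordinates (Q − Q_b): 0.00, 22.89, 56.78, 41.67, 30.56, 21.44, 16.33, 45.22, 26.11, 0.00 m³/s.
ΣQ_DR = 261.0 m³/s.
With Δt = 3 h = 10800 s, V = ΣQ_DR · Δt = 261.0 × 10800 = 2.82 × 10^6 m³.

V ≈ 2.82 × 10^6 m³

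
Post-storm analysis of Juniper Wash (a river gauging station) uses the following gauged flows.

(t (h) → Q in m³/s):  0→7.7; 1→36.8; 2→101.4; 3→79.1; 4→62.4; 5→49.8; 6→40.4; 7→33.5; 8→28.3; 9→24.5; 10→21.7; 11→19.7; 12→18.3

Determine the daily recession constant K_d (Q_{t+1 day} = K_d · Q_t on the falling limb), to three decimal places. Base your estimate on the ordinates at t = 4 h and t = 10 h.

Between t = 4 h and t = 10 h the flow falls from 62.4 to 21.7 m³/s over 6×1 h = 6 h.
Per-interval ratio K = (21.7/62.4)^(1/6) = 0.8386; K_d = K^(24/1) = 0.015.

K_d ≈ 0.015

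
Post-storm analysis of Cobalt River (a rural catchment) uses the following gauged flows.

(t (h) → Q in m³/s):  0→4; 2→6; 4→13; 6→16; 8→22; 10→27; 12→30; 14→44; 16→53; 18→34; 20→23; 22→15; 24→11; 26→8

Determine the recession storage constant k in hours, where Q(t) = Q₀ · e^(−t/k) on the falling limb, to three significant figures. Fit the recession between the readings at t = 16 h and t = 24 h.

On the falling limb, Q drops from 53 to 11 m³/s between t = 16 h and t = 24 h (Δt = 8 h).
k = −Δt / ln(Q₂/Q₁) = −8 / ln(11/53) = 5.09 h.

k ≈ 5.09 h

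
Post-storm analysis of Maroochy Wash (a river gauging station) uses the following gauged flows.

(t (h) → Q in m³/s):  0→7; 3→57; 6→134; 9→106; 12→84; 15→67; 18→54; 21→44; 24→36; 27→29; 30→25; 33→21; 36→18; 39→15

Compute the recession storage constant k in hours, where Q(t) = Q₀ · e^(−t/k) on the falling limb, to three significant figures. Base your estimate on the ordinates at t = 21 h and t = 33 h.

On the falling limb, Q drops from 44 to 21 m³/s between t = 21 h and t = 33 h (Δt = 12 h).
k = −Δt / ln(Q₂/Q₁) = −12 / ln(21/44) = 16.2 h.

k ≈ 16.2 h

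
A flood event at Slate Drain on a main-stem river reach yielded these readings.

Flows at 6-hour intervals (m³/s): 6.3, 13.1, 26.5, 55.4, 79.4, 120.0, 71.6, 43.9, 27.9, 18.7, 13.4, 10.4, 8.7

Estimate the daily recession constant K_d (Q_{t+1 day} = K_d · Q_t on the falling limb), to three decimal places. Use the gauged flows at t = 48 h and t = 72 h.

Between t = 48 h and t = 72 h the flow falls from 27.9 to 8.7 m³/s over 4×6 h = 24 h.
Per-interval ratio K = (8.7/27.9)^(1/4) = 0.7473; K_d = K^(24/6) = 0.312.

K_d ≈ 0.312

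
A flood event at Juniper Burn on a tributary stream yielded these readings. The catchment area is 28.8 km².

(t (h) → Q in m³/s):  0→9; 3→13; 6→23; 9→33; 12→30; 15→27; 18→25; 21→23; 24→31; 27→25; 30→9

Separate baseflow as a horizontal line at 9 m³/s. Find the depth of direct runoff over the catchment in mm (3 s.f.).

Direct runoff: 0.0, 4.0, 14.0, 24.0, 21.0, 18.0, 16.0, 14.0, 22.0, 16.0, 0.0 m³/s; ΣQ_DR = 149.0 m³/s.
V = ΣQ_DR · Δt = 149.0 × 10800 s = 1.609 × 10^6 m³.
Over A = 28.8 km², depth = V / A = 55.9 mm.

d ≈ 55.9 mm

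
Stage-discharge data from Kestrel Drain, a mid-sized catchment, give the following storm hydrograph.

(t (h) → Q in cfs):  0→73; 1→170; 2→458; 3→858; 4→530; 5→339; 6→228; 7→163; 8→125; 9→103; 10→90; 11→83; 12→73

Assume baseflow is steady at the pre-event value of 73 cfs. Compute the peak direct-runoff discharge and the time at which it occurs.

Q_p = 785.0 cfs at t = 3 h

Subtracting baseflow gives direct-runoff ordinates: 0.0, 97.0, 385.0, 785.0, 457.0, 266.0, 155.0, 90.0, 52.0, 30.0, 17.0, 10.0, 0.0 cfs.
The maximum is 785.0 cfs, occurring at the reading for t = 3 h.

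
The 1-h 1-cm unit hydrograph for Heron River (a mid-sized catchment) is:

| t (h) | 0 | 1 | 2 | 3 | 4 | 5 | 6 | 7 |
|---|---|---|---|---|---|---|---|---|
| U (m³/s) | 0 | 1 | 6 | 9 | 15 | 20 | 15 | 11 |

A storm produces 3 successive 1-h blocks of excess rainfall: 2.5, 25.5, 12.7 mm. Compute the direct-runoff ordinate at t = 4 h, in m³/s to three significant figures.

Q ≈ 34.3 m³/s

By discrete convolution, Q_j = Σ (P_i / 10 mm) · U_{j−i}.
At t = 4 h (j=4): Q = (2.5/10)·15 + (25.5/10)·9 + (12.7/10)·6 = 34.3 m³/s.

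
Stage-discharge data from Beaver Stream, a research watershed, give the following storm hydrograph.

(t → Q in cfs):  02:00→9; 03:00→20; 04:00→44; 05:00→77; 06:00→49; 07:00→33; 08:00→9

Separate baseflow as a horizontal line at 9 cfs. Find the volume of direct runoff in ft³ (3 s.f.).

Direct-runoff ordinates (Q − Q_b): 0.0, 11.0, 35.0, 68.0, 40.0, 24.0, 0.0 cfs.
ΣQ_DR = 178.0 cfs.
With Δt = 1 h = 3600 s, V = ΣQ_DR · Δt = 178.0 × 3600 = 6.41 × 10^5 ft³.

V ≈ 6.41 × 10^5 ft³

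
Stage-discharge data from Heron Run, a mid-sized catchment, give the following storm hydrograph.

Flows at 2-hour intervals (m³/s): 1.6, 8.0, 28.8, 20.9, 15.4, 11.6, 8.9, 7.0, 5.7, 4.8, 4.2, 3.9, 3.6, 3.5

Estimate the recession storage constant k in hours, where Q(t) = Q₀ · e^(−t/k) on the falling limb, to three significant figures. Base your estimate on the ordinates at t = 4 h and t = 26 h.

k ≈ 10.4 h

On the falling limb, Q drops from 28.8 to 3.5 m³/s between t = 4 h and t = 26 h (Δt = 22 h).
k = −Δt / ln(Q₂/Q₁) = −22 / ln(3.5/28.8) = 10.4 h.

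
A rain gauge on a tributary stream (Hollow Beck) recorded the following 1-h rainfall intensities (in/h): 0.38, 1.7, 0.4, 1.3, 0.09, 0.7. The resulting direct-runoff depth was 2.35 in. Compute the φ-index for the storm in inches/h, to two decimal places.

Only the 3 blocks with intensity above φ contribute runoff: 1.7, 1.3, 0.7 in/h.
Σ(I−φ)·Δt = d  ⇒  (1.7+1.3+0.7 − 3φ)·1 = 2.35
φ = (3.700 − 2.35/1) / 3 = 0.45 in/h.

φ ≈ 0.45 in/h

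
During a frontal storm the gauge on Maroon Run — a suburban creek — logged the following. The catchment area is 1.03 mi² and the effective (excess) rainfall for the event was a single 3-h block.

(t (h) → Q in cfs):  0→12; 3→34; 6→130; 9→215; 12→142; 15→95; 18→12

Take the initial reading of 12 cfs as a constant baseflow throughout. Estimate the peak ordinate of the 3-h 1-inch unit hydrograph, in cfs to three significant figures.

U_p ≈ 80.9 cfs

Direct runoff: 0.0, 22.0, 118.0, 203.0, 130.0, 83.0, 0.0 cfs; ΣQ_DR = 556.0 cfs, peak = 203.0 cfs.
Runoff depth d = ΣQ_DR·Δt / A = 556.0 × 10800 / (1.03 mi²) = 2.509 in.
The 1-inch UH is the DRH scaled by (1 in)/d, so U_p = 203.0 × 1/2.509 = 80.9 cfs.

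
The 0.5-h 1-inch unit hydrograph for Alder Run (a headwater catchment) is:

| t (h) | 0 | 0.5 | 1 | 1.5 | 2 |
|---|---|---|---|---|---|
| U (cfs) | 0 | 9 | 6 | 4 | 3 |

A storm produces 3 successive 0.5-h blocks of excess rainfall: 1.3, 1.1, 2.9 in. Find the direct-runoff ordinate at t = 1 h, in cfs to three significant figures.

By discrete convolution, Q_j = Σ (P_i / 1 in) · U_{j−i}.
At t = 1 h (j=2): Q = (1.3/1)·6 + (1.1/1)·9 + (2.9/1)·0 = 17.7 cfs.

Q ≈ 17.7 cfs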